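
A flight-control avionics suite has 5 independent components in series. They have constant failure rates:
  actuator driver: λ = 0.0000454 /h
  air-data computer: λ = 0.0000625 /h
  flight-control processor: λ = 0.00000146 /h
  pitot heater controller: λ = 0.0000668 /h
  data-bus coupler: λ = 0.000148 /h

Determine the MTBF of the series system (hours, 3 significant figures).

3080

Series of exponential components: λ_sys = Σ λ_i
λ_sys = 0.0000454 + 0.0000625 + 0.00000146 + 0.0000668 + 0.000148 = 3.2416e-04 /h
MTBF = 1 / λ_sys = 3080 h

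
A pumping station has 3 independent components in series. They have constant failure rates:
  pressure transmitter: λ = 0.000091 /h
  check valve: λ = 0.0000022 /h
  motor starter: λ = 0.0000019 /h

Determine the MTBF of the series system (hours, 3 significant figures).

Series of exponential components: λ_sys = Σ λ_i
λ_sys = 0.000091 + 0.0000022 + 0.0000019 = 9.5100e-05 /h
MTBF = 1 / λ_sys = 10500 h

10500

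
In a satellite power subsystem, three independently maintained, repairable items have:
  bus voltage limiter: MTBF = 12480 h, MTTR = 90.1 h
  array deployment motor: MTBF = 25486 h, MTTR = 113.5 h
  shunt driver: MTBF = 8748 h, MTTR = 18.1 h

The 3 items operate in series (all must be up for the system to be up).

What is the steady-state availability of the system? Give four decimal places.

0.9864

A(bus voltage limiter) = MTBF/(MTBF+MTTR) = 12480/(12480+90.1) = 0.992832
A(array deployment motor) = MTBF/(MTBF+MTTR) = 25486/(25486+113.5) = 0.995566
A(shunt driver) = MTBF/(MTBF+MTTR) = 8748/(8748+18.1) = 0.997935
Series availability: 0.992832 × 0.995566 × 0.997935 = 0.9864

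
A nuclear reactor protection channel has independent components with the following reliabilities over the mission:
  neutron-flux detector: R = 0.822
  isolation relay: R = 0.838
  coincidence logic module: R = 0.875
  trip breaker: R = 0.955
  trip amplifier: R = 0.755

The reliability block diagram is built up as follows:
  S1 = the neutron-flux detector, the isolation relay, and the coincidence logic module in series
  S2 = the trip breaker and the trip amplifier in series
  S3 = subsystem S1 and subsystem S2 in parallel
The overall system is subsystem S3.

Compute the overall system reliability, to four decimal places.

Series (neutron-flux detector, isolation relay, and coincidence logic module): 0.822000 × 0.838000 × 0.875000 = 0.602732
Series (trip breaker and trip amplifier): 0.955000 × 0.755000 = 0.721025
Parallel ([0.602732] and [0.721025]): 1 − (1 − 0.602732)(1 − 0.721025) = 0.8892

0.8892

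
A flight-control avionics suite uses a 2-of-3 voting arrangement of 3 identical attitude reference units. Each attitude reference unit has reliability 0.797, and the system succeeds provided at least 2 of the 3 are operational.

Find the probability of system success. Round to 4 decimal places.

0.8931

R = Σ_{i=2}^{3} C(3,i) p^i (1−p)^{3−i} with p = 0.797
C(3,2)·0.797^2·0.203^1 = 0.386842
C(3,3)·0.797^3·0.203^0 = 0.506262
Sum = 0.8931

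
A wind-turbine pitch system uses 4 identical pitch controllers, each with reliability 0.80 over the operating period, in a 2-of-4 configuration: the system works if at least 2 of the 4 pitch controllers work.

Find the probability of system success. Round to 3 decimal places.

R = Σ_{i=2}^{4} C(4,i) p^i (1−p)^{4−i} with p = 0.80
C(4,2)·0.80^2·0.20^2 = 0.15360
C(4,3)·0.80^3·0.20^1 = 0.40960
C(4,4)·0.80^4·0.20^0 = 0.40960
Sum = 0.973

0.973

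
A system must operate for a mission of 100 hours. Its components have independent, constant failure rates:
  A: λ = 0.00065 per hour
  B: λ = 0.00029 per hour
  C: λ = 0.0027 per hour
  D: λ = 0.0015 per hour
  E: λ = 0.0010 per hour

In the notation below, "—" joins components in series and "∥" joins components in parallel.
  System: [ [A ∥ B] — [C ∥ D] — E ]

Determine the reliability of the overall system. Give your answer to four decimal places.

0.8734

R(A) = exp(−0.00065 × 100) = 0.937067
R(B) = exp(−0.00029 × 100) = 0.971416
R(C) = exp(−0.0027 × 100) = 0.763379
R(D) = exp(−0.0015 × 100) = 0.860708
R(E) = exp(−0.0010 × 100) = 0.904837
Parallel (A and B): 1 − (1 − 0.937067)(1 − 0.971416) = 0.998201
Parallel (C and D): 1 − (1 − 0.763379)(1 − 0.860708) = 0.967041
Series ([0.998201], [0.967041], and E): 0.998201 × 0.967041 × 0.904837 = 0.8734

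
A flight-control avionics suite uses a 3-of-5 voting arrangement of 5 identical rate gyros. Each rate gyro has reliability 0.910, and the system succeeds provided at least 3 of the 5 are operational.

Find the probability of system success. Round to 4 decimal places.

0.9937

R = Σ_{i=3}^{5} C(5,i) p^i (1−p)^{5−i} with p = 0.910
C(5,3)·0.910^3·0.090^2 = 0.061039
C(5,4)·0.910^4·0.090^1 = 0.308587
C(5,5)·0.910^5·0.090^0 = 0.624032
Sum = 0.9937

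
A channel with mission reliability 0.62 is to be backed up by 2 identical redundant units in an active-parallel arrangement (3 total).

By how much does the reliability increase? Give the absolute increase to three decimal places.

0.325

R_before = 0.62
R_after = 1 − (1 − 0.62)^3 = 0.945
ΔR = 0.945 − 0.62 = 0.325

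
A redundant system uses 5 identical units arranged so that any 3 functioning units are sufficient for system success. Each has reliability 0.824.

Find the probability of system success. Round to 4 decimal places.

0.9589

R = Σ_{i=3}^{5} C(5,i) p^i (1−p)^{5−i} with p = 0.824
C(5,3)·0.824^3·0.176^2 = 0.173303
C(5,4)·0.824^4·0.176^1 = 0.405687
C(5,5)·0.824^5·0.176^0 = 0.379871
Sum = 0.9589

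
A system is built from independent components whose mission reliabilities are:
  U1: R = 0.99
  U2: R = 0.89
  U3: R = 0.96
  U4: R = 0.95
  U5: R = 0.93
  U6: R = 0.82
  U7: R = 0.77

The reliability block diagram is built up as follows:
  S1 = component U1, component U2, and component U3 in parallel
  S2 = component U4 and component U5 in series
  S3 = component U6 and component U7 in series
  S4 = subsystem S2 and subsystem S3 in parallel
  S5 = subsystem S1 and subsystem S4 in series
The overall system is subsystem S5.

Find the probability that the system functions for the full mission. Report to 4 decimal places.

Parallel (U1, U2, and U3): 1 − (1 − 0.990000)(1 − 0.890000)(1 − 0.960000) = 0.999956
Series (U4 and U5): 0.950000 × 0.930000 = 0.883500
Series (U6 and U7): 0.820000 × 0.770000 = 0.631400
Parallel ([0.883500] and [0.631400]): 1 − (1 − 0.883500)(1 − 0.631400) = 0.957058
Series ([0.999956] and [0.957058]): 0.999956 × 0.957058 = 0.9570

0.9570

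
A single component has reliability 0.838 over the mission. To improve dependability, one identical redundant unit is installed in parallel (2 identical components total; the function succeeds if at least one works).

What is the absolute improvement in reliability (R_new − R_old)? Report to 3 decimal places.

R_before = 0.838
R_after = 1 − (1 − 0.838)^2 = 0.974
ΔR = 0.974 − 0.838 = 0.136

0.136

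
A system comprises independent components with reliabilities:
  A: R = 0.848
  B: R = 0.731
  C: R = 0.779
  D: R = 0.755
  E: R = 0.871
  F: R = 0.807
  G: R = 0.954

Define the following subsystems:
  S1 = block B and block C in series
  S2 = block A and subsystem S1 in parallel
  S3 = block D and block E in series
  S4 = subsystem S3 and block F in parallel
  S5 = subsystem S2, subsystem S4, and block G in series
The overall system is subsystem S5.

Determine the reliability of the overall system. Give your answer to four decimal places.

0.8326

Series (B and C): 0.731000 × 0.779000 = 0.569449
Parallel (A and [0.569449]): 1 − (1 − 0.848000)(1 − 0.569449) = 0.934556
Series (D and E): 0.755000 × 0.871000 = 0.657605
Parallel ([0.657605] and F): 1 − (1 − 0.657605)(1 − 0.807000) = 0.933918
Series ([0.934556], [0.933918], and G): 0.934556 × 0.933918 × 0.954000 = 0.8326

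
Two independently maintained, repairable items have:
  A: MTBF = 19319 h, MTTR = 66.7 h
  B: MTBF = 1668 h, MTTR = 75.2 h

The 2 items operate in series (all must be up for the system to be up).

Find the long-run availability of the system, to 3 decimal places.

0.954

A(A) = MTBF/(MTBF+MTTR) = 19319/(19319+66.7) = 0.996559
A(B) = MTBF/(MTBF+MTTR) = 1668/(1668+75.2) = 0.956861
Series availability: 0.996559 × 0.956861 = 0.954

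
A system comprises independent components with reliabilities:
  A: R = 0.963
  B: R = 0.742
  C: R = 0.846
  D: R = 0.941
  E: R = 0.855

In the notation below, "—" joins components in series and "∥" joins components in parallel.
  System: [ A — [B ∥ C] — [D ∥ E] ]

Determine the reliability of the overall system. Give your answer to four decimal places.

0.9168

Parallel (B and C): 1 − (1 − 0.742000)(1 − 0.846000) = 0.960268
Parallel (D and E): 1 − (1 − 0.941000)(1 − 0.855000) = 0.991445
Series (A, [0.960268], and [0.991445]): 0.963000 × 0.960268 × 0.991445 = 0.9168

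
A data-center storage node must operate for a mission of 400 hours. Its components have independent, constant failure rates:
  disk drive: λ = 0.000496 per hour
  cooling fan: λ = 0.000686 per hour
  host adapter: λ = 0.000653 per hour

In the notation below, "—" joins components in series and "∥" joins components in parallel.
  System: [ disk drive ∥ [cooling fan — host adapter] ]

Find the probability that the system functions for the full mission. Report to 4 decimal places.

0.9254

R(disk drive) = exp(−0.000496 × 400) = 0.820042
R(cooling fan) = exp(−0.000686 × 400) = 0.760028
R(host adapter) = exp(−0.000653 × 400) = 0.770127
Series (cooling fan and host adapter): 0.760028 × 0.770127 = 0.585318
Parallel (disk drive and [0.585318]): 1 − (1 − 0.820042)(1 − 0.585318) = 0.9254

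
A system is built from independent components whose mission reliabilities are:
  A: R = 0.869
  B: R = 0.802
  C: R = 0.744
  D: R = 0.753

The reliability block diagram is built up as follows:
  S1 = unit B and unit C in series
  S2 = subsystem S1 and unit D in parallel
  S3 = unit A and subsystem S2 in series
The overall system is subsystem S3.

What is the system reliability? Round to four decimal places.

Series (B and C): 0.802000 × 0.744000 = 0.596688
Parallel ([0.596688] and D): 1 − (1 − 0.596688)(1 − 0.753000) = 0.900382
Series (A and [0.900382]): 0.869000 × 0.900382 = 0.7824

0.7824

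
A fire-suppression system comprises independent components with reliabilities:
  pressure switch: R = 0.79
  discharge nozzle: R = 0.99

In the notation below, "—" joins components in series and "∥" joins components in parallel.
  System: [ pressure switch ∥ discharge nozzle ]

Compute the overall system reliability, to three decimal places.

0.998

Parallel (pressure switch and discharge nozzle): 1 − (1 − 0.79000)(1 − 0.99000) = 0.998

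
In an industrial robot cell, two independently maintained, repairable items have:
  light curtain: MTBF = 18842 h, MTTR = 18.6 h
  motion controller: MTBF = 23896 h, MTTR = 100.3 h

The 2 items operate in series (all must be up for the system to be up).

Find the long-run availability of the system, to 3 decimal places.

0.995

A(light curtain) = MTBF/(MTBF+MTTR) = 18842/(18842+18.6) = 0.999014
A(motion controller) = MTBF/(MTBF+MTTR) = 23896/(23896+100.3) = 0.995820
Series availability: 0.999014 × 0.995820 = 0.995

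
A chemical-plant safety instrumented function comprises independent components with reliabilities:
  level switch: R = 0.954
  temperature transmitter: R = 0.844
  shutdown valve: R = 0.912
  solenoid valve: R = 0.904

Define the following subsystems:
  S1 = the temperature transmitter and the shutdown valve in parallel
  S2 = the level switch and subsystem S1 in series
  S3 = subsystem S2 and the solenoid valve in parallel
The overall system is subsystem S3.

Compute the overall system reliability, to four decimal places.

Parallel (temperature transmitter and shutdown valve): 1 − (1 − 0.844000)(1 − 0.912000) = 0.986272
Series (level switch and [0.986272]): 0.954000 × 0.986272 = 0.940903
Parallel ([0.940903] and solenoid valve): 1 − (1 − 0.940903)(1 − 0.904000) = 0.9943

0.9943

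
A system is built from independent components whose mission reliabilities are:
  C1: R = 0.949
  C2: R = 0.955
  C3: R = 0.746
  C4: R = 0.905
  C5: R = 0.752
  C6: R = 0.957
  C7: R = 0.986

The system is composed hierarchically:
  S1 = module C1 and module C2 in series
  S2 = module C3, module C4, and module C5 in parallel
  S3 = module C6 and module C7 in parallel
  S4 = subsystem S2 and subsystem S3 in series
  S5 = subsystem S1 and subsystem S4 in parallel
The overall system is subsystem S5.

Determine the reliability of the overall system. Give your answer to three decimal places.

Series (C1 and C2): 0.94900 × 0.95500 = 0.90630
Parallel (C3, C4, and C5): 1 − (1 − 0.74600)(1 − 0.90500)(1 − 0.75200) = 0.99402
Parallel (C6 and C7): 1 − (1 − 0.95700)(1 − 0.98600) = 0.99940
Series ([0.99402] and [0.99940]): 0.99402 × 0.99940 = 0.99342
Parallel ([0.90630] and [0.99342]): 1 − (1 − 0.90630)(1 − 0.99342) = 0.999

0.999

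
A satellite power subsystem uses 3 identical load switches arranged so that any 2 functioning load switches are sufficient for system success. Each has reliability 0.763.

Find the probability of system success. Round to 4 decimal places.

0.8581

R = Σ_{i=2}^{3} C(3,i) p^i (1−p)^{3−i} with p = 0.763
C(3,2)·0.763^2·0.237^1 = 0.413922
C(3,3)·0.763^3·0.237^0 = 0.444195
Sum = 0.8581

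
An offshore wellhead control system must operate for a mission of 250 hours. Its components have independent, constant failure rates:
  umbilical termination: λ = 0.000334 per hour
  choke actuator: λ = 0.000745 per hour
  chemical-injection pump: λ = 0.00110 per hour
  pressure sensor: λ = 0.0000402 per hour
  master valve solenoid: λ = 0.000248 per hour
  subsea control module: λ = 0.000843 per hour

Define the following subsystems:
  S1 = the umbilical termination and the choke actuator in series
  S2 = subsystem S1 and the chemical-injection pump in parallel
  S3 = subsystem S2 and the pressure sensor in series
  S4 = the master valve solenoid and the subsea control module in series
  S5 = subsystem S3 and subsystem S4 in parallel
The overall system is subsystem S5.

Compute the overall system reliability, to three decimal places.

0.984

R(umbilical termination) = exp(−0.000334 × 250) = 0.91989
R(choke actuator) = exp(−0.000745 × 250) = 0.83007
R(chemical-injection pump) = exp(−0.00110 × 250) = 0.75957
R(pressure sensor) = exp(−0.0000402 × 250) = 0.99000
R(master valve solenoid) = exp(−0.000248 × 250) = 0.93988
R(subsea control module) = exp(−0.000843 × 250) = 0.80998
Series (umbilical termination and choke actuator): 0.91989 × 0.83007 = 0.76357
Parallel ([0.76357] and chemical-injection pump): 1 − (1 − 0.76357)(1 − 0.75957) = 0.94316
Series ([0.94316] and pressure sensor): 0.94316 × 0.99000 = 0.93373
Series (master valve solenoid and subsea control module): 0.93988 × 0.80998 = 0.76128
Parallel ([0.93373] and [0.76128]): 1 − (1 − 0.93373)(1 − 0.76128) = 0.984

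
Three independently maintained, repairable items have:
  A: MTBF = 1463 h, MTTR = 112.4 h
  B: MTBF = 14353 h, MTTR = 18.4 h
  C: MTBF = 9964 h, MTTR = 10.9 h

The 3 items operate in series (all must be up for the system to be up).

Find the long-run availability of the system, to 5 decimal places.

0.92645

A(A) = MTBF/(MTBF+MTTR) = 1463/(1463+112.4) = 0.928653
A(B) = MTBF/(MTBF+MTTR) = 14353/(14353+18.4) = 0.998720
A(C) = MTBF/(MTBF+MTTR) = 9964/(9964+10.9) = 0.998907
Series availability: 0.928653 × 0.998720 × 0.998907 = 0.92645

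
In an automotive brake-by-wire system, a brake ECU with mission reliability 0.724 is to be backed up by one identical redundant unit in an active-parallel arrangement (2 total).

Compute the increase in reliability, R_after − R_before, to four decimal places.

R_before = 0.724
R_after = 1 − (1 − 0.724)^2 = 0.9238
ΔR = 0.9238 − 0.724 = 0.1998

0.1998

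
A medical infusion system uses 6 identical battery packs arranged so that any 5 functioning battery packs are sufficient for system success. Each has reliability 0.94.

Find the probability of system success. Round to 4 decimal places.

R = Σ_{i=5}^{6} C(6,i) p^i (1−p)^{6−i} with p = 0.94
C(6,5)·0.94^5·0.06^1 = 0.264205
C(6,6)·0.94^6·0.06^0 = 0.689870
Sum = 0.9541

0.9541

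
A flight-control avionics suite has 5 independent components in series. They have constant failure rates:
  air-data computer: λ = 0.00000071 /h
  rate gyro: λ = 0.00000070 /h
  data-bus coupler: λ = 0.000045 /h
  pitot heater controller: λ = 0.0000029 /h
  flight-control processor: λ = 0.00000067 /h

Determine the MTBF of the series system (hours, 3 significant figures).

20000

Series of exponential components: λ_sys = Σ λ_i
λ_sys = 0.00000071 + 0.00000070 + 0.000045 + 0.0000029 + 0.00000067 = 4.9980e-05 /h
MTBF = 1 / λ_sys = 20000 h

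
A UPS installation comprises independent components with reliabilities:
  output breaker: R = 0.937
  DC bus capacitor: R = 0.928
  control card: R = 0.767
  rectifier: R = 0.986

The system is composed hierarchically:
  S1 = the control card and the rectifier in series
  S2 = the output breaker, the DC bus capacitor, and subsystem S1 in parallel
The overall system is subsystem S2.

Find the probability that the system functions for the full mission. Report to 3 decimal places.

Series (control card and rectifier): 0.76700 × 0.98600 = 0.75626
Parallel (output breaker, DC bus capacitor, and [0.75626]): 1 − (1 − 0.93700)(1 − 0.92800)(1 − 0.75626) = 0.999

0.999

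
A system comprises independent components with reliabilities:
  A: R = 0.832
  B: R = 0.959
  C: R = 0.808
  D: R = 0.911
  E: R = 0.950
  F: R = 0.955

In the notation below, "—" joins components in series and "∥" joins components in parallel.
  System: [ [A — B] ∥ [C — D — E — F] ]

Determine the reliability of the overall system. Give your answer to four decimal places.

Series (A and B): 0.832000 × 0.959000 = 0.797888
Series (C, D, E, and F): 0.808000 × 0.911000 × 0.950000 × 0.955000 = 0.667816
Parallel ([0.797888] and [0.667816]): 1 − (1 − 0.797888)(1 − 0.667816) = 0.9329

0.9329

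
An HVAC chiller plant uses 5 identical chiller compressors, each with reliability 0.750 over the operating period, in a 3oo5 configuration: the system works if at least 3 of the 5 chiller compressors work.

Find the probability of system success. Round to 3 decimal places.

R = Σ_{i=3}^{5} C(5,i) p^i (1−p)^{5−i} with p = 0.750
C(5,3)·0.750^3·0.250^2 = 0.26367
C(5,4)·0.750^4·0.250^1 = 0.39551
C(5,5)·0.750^5·0.250^0 = 0.23730
Sum = 0.896

0.896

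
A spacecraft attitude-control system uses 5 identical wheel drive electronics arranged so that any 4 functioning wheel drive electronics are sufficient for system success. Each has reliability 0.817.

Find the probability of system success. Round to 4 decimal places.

0.7717

R = Σ_{i=4}^{5} C(5,i) p^i (1−p)^{5−i} with p = 0.817
C(5,4)·0.817^4·0.183^1 = 0.407671
C(5,5)·0.817^5·0.183^0 = 0.364007
Sum = 0.7717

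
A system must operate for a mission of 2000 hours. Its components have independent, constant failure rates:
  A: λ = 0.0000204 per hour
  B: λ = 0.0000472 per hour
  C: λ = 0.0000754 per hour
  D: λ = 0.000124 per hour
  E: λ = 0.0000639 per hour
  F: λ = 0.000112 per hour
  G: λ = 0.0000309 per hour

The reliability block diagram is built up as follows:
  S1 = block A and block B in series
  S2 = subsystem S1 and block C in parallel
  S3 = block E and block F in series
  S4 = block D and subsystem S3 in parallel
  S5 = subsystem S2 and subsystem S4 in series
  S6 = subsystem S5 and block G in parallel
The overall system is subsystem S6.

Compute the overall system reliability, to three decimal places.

R(A) = exp(−0.0000204 × 2000) = 0.96002
R(B) = exp(−0.0000472 × 2000) = 0.90992
R(C) = exp(−0.0000754 × 2000) = 0.86002
R(D) = exp(−0.000124 × 2000) = 0.78036
R(E) = exp(−0.0000639 × 2000) = 0.88003
R(F) = exp(−0.000112 × 2000) = 0.79932
R(G) = exp(−0.0000309 × 2000) = 0.94007
Series (A and B): 0.96002 × 0.90992 = 0.87354
Parallel ([0.87354] and C): 1 − (1 − 0.87354)(1 − 0.86002) = 0.98230
Series (E and F): 0.88003 × 0.79932 = 0.70343
Parallel (D and [0.70343]): 1 − (1 − 0.78036)(1 − 0.70343) = 0.93486
Series ([0.98230] and [0.93486]): 0.98230 × 0.93486 = 0.91831
Parallel ([0.91831] and G): 1 − (1 − 0.91831)(1 − 0.94007) = 0.995

0.995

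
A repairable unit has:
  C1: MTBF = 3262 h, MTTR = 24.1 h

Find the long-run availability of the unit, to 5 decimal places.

A(C1) = MTBF/(MTBF+MTTR) = 3262/(3262+24.1) = 0.99267

0.99267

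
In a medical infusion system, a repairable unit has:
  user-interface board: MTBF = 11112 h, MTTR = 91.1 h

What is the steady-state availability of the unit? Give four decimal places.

0.9919

A(user-interface board) = MTBF/(MTBF+MTTR) = 11112/(11112+91.1) = 0.9919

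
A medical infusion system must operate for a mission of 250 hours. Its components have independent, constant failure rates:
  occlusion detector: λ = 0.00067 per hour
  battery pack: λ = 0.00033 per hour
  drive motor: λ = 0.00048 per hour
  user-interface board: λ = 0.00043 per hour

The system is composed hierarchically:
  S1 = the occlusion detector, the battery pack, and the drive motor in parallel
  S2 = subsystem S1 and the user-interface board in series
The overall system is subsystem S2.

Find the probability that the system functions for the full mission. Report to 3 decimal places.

0.897

R(occlusion detector) = exp(−0.00067 × 250) = 0.84578
R(battery pack) = exp(−0.00033 × 250) = 0.92081
R(drive motor) = exp(−0.00048 × 250) = 0.88692
R(user-interface board) = exp(−0.00043 × 250) = 0.89808
Parallel (occlusion detector, battery pack, and drive motor): 1 − (1 − 0.84578)(1 − 0.92081)(1 − 0.88692) = 0.99862
Series ([0.99862] and user-interface board): 0.99862 × 0.89808 = 0.897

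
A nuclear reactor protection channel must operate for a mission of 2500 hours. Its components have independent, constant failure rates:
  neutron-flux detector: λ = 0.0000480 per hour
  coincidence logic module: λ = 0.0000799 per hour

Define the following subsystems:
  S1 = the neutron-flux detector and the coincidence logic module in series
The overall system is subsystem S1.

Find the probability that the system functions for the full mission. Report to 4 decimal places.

R(neutron-flux detector) = exp(−0.0000480 × 2500) = 0.886920
R(coincidence logic module) = exp(−0.0000799 × 2500) = 0.818935
Series (neutron-flux detector and coincidence logic module): 0.886920 × 0.818935 = 0.7263

0.7263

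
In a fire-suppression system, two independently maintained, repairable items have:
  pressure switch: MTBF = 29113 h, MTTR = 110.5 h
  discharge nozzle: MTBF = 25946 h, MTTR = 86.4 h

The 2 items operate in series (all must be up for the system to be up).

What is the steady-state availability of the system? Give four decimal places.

A(pressure switch) = MTBF/(MTBF+MTTR) = 29113/(29113+110.5) = 0.996219
A(discharge nozzle) = MTBF/(MTBF+MTTR) = 25946/(25946+86.4) = 0.996681
Series availability: 0.996219 × 0.996681 = 0.9929

0.9929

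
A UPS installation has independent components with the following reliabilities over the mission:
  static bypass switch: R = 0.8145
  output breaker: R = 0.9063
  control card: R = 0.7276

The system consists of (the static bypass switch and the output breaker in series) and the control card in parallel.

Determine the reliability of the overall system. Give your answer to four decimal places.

Series (static bypass switch and output breaker): 0.814500 × 0.906300 = 0.738181
Parallel ([0.738181] and control card): 1 − (1 − 0.738181)(1 − 0.727600) = 0.9287

0.9287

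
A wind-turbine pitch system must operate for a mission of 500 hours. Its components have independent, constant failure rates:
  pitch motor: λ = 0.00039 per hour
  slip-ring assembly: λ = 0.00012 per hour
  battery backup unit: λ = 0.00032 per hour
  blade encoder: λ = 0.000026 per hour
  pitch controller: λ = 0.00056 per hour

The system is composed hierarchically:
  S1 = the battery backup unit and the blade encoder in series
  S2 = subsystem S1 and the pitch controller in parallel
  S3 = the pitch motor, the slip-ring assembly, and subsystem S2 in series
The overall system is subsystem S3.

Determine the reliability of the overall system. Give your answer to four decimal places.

R(pitch motor) = exp(−0.00039 × 500) = 0.822835
R(slip-ring assembly) = exp(−0.00012 × 500) = 0.941765
R(battery backup unit) = exp(−0.00032 × 500) = 0.852144
R(blade encoder) = exp(−0.000026 × 500) = 0.987084
R(pitch controller) = exp(−0.00056 × 500) = 0.755784
Series (battery backup unit and blade encoder): 0.852144 × 0.987084 = 0.841138
Parallel ([0.841138] and pitch controller): 1 − (1 − 0.841138)(1 − 0.755784) = 0.961203
Series (pitch motor, slip-ring assembly, and [0.961203]): 0.822835 × 0.941765 × 0.961203 = 0.7449

0.7449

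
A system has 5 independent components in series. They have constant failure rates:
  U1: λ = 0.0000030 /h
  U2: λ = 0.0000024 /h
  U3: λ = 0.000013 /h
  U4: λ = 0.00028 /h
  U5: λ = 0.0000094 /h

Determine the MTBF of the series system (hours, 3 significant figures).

Series of exponential components: λ_sys = Σ λ_i
λ_sys = 0.0000030 + 0.0000024 + 0.000013 + 0.00028 + 0.0000094 = 3.0780e-04 /h
MTBF = 1 / λ_sys = 3250 h

3250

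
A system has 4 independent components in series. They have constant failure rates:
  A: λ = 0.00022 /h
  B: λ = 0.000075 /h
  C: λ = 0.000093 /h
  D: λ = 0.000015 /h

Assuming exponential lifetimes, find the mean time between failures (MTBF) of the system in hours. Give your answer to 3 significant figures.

2480

Series of exponential components: λ_sys = Σ λ_i
λ_sys = 0.00022 + 0.000075 + 0.000093 + 0.000015 = 4.0300e-04 /h
MTBF = 1 / λ_sys = 2480 h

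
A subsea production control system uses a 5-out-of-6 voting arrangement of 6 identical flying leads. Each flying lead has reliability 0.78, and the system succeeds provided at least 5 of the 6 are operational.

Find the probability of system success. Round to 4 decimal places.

0.6063

R = Σ_{i=5}^{6} C(6,i) p^i (1−p)^{6−i} with p = 0.78
C(6,5)·0.78^5·0.22^1 = 0.381107
C(6,6)·0.78^6·0.22^0 = 0.225200
Sum = 0.6063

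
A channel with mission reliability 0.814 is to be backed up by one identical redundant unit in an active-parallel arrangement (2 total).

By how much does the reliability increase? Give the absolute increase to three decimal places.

0.151

R_before = 0.814
R_after = 1 − (1 − 0.814)^2 = 0.965
ΔR = 0.965 − 0.814 = 0.151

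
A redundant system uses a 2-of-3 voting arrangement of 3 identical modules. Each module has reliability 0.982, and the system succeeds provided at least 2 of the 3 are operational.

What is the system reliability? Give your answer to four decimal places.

0.9990

R = Σ_{i=2}^{3} C(3,i) p^i (1−p)^{3−i} with p = 0.982
C(3,2)·0.982^2·0.018^1 = 0.052073
C(3,3)·0.982^3·0.018^0 = 0.946966
Sum = 0.9990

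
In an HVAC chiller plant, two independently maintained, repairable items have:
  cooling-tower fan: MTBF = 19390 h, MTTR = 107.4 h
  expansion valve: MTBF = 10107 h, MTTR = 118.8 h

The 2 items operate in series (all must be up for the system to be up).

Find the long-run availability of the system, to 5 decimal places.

0.98294

A(cooling-tower fan) = MTBF/(MTBF+MTTR) = 19390/(19390+107.4) = 0.994492
A(expansion valve) = MTBF/(MTBF+MTTR) = 10107/(10107+118.8) = 0.988382
Series availability: 0.994492 × 0.988382 = 0.98294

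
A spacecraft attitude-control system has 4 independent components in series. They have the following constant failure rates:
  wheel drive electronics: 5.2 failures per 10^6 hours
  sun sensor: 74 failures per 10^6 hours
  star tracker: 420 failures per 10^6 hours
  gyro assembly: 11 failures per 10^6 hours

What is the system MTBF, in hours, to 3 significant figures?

Series of exponential components: λ_sys = Σ λ_i
λ_sys = 0.0000052 + 0.000074 + 0.00042 + 0.000011 = 5.1020e-04 /h
MTBF = 1 / λ_sys = 1960 h

1960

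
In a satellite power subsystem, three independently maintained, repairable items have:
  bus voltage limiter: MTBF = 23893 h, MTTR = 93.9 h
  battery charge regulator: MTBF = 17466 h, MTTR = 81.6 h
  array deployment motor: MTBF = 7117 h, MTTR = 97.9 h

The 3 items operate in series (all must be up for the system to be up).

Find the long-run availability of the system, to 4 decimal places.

0.9780

A(bus voltage limiter) = MTBF/(MTBF+MTTR) = 23893/(23893+93.9) = 0.996085
A(battery charge regulator) = MTBF/(MTBF+MTTR) = 17466/(17466+81.6) = 0.995350
A(array deployment motor) = MTBF/(MTBF+MTTR) = 7117/(7117+97.9) = 0.986431
Series availability: 0.996085 × 0.995350 × 0.986431 = 0.9780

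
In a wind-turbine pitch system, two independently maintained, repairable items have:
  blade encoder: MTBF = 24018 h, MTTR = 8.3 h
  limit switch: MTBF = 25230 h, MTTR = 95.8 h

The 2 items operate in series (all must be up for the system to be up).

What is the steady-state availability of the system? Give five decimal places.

0.99587

A(blade encoder) = MTBF/(MTBF+MTTR) = 24018/(24018+8.3) = 0.999655
A(limit switch) = MTBF/(MTBF+MTTR) = 25230/(25230+95.8) = 0.996217
Series availability: 0.999655 × 0.996217 = 0.99587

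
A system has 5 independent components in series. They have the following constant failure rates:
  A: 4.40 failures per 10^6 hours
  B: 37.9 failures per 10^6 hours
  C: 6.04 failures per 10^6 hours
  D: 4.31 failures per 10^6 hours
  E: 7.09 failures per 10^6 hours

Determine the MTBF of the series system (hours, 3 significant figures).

Series of exponential components: λ_sys = Σ λ_i
λ_sys = 0.00000440 + 0.0000379 + 0.00000604 + 0.00000431 + 0.00000709 = 5.9740e-05 /h
MTBF = 1 / λ_sys = 16700 h

16700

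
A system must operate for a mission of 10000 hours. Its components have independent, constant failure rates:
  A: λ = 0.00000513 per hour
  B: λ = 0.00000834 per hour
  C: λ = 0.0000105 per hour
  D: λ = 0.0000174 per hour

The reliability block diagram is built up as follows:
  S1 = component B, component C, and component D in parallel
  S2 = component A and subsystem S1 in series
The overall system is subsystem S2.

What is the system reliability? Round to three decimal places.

0.949

R(A) = exp(−0.00000513 × 10000) = 0.94999
R(B) = exp(−0.00000834 × 10000) = 0.91998
R(C) = exp(−0.0000105 × 10000) = 0.90032
R(D) = exp(−0.0000174 × 10000) = 0.84030
Parallel (B, C, and D): 1 − (1 − 0.91998)(1 − 0.90032)(1 − 0.84030) = 0.99873
Series (A and [0.99873]): 0.94999 × 0.99873 = 0.949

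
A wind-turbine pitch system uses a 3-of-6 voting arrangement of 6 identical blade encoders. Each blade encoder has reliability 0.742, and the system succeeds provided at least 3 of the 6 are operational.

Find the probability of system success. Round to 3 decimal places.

R = Σ_{i=3}^{6} C(6,i) p^i (1−p)^{6−i} with p = 0.742
C(6,3)·0.742^3·0.258^3 = 0.14031
C(6,4)·0.742^4·0.258^2 = 0.30265
C(6,5)·0.742^5·0.258^1 = 0.34817
C(6,6)·0.742^6·0.258^0 = 0.16689
Sum = 0.958

0.958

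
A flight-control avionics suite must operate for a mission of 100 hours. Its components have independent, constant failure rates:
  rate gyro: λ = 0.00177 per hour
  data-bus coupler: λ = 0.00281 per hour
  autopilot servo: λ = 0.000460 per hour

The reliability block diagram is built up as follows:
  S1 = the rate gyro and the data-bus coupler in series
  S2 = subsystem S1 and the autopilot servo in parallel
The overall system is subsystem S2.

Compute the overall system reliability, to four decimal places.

R(rate gyro) = exp(−0.00177 × 100) = 0.837780
R(data-bus coupler) = exp(−0.00281 × 100) = 0.755028
R(autopilot servo) = exp(−0.000460 × 100) = 0.955042
Series (rate gyro and data-bus coupler): 0.837780 × 0.755028 = 0.632547
Parallel ([0.632547] and autopilot servo): 1 − (1 − 0.632547)(1 − 0.955042) = 0.9835

0.9835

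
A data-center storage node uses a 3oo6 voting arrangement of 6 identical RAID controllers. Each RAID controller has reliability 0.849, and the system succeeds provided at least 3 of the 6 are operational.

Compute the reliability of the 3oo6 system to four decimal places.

R = Σ_{i=3}^{6} C(6,i) p^i (1−p)^{6−i} with p = 0.849
C(6,3)·0.849^3·0.151^3 = 0.042139
C(6,4)·0.849^4·0.151^2 = 0.177695
C(6,5)·0.849^5·0.151^1 = 0.399638
C(6,6)·0.849^6·0.151^0 = 0.374495
Sum = 0.9940

0.9940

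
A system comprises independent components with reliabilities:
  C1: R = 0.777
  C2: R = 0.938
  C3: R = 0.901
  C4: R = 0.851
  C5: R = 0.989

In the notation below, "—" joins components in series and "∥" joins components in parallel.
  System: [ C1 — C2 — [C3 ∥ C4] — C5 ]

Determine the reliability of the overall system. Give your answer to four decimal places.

0.7102

Parallel (C3 and C4): 1 − (1 − 0.901000)(1 − 0.851000) = 0.985249
Series (C1, C2, [0.985249], and C5): 0.777000 × 0.938000 × 0.985249 × 0.989000 = 0.7102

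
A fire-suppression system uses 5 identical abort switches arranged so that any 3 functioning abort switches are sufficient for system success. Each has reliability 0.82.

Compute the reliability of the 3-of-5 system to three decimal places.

R = Σ_{i=3}^{5} C(5,i) p^i (1−p)^{5−i} with p = 0.82
C(5,3)·0.82^3·0.18^2 = 0.17864
C(5,4)·0.82^4·0.18^1 = 0.40691
C(5,5)·0.82^5·0.18^0 = 0.37074
Sum = 0.956

0.956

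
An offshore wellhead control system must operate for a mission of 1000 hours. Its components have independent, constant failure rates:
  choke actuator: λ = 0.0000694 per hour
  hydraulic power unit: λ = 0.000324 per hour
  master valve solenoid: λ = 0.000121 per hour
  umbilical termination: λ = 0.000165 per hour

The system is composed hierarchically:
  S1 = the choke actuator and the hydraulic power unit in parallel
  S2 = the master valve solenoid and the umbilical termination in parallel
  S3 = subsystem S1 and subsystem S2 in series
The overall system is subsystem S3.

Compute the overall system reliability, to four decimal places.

0.9644

R(choke actuator) = exp(−0.0000694 × 1000) = 0.932953
R(hydraulic power unit) = exp(−0.000324 × 1000) = 0.723250
R(master valve solenoid) = exp(−0.000121 × 1000) = 0.886034
R(umbilical termination) = exp(−0.000165 × 1000) = 0.847894
Parallel (choke actuator and hydraulic power unit): 1 − (1 − 0.932953)(1 − 0.723250) = 0.981445
Parallel (master valve solenoid and umbilical termination): 1 − (1 − 0.886034)(1 − 0.847894) = 0.982665
Series ([0.981445] and [0.982665]): 0.981445 × 0.982665 = 0.9644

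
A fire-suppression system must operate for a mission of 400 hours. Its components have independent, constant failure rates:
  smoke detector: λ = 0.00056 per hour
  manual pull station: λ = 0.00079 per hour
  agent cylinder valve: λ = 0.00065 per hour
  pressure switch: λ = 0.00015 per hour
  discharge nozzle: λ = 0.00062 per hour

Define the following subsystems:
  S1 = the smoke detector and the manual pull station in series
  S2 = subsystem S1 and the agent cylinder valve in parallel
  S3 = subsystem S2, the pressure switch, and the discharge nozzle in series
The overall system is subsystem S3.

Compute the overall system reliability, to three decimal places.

R(smoke detector) = exp(−0.00056 × 400) = 0.79932
R(manual pull station) = exp(−0.00079 × 400) = 0.72906
R(agent cylinder valve) = exp(−0.00065 × 400) = 0.77105
R(pressure switch) = exp(−0.00015 × 400) = 0.94176
R(discharge nozzle) = exp(−0.00062 × 400) = 0.78036
Series (smoke detector and manual pull station): 0.79932 × 0.72906 = 0.58275
Parallel ([0.58275] and agent cylinder valve): 1 − (1 − 0.58275)(1 − 0.77105) = 0.90447
Series ([0.90447], pressure switch, and discharge nozzle): 0.90447 × 0.94176 × 0.78036 = 0.665

0.665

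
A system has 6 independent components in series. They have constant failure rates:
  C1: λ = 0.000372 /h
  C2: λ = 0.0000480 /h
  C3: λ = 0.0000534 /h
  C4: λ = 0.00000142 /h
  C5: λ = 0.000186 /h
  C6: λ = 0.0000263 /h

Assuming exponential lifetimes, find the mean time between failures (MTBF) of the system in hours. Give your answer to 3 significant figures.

Series of exponential components: λ_sys = Σ λ_i
λ_sys = 0.000372 + 0.0000480 + 0.0000534 + 0.00000142 + 0.000186 + 0.0000263 = 6.8712e-04 /h
MTBF = 1 / λ_sys = 1460 h

1460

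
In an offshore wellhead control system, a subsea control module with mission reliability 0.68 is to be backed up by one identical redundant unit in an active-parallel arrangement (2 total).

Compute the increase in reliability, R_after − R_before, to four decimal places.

R_before = 0.68
R_after = 1 − (1 − 0.68)^2 = 0.8976
ΔR = 0.8976 − 0.68 = 0.2176

0.2176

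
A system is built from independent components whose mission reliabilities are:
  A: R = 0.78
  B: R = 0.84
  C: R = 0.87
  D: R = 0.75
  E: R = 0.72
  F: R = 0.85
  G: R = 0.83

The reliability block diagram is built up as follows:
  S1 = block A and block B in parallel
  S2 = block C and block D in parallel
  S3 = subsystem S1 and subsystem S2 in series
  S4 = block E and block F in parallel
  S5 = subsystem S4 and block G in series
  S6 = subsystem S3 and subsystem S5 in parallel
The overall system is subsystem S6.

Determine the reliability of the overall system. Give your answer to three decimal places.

Parallel (A and B): 1 − (1 − 0.78000)(1 − 0.84000) = 0.96480
Parallel (C and D): 1 − (1 − 0.87000)(1 − 0.75000) = 0.96750
Series ([0.96480] and [0.96750]): 0.96480 × 0.96750 = 0.93344
Parallel (E and F): 1 − (1 − 0.72000)(1 − 0.85000) = 0.95800
Series ([0.95800] and G): 0.95800 × 0.83000 = 0.79514
Parallel ([0.93344] and [0.79514]): 1 − (1 − 0.93344)(1 − 0.79514) = 0.986

0.986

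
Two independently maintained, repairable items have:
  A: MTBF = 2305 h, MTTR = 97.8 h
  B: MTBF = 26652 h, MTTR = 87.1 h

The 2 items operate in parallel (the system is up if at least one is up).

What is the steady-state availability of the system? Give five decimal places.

0.99987

A(A) = MTBF/(MTBF+MTTR) = 2305/(2305+97.8) = 0.959297
A(B) = MTBF/(MTBF+MTTR) = 26652/(26652+87.1) = 0.996743
Parallel availability: 1 − (1 − 0.959297)(1 − 0.996743) = 0.99987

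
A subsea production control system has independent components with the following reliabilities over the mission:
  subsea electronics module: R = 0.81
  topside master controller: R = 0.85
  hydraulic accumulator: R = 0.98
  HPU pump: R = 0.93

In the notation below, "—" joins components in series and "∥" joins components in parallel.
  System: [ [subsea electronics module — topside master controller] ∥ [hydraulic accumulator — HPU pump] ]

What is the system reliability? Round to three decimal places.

0.972

Series (subsea electronics module and topside master controller): 0.81000 × 0.85000 = 0.68850
Series (hydraulic accumulator and HPU pump): 0.98000 × 0.93000 = 0.91140
Parallel ([0.68850] and [0.91140]): 1 − (1 − 0.68850)(1 − 0.91140) = 0.972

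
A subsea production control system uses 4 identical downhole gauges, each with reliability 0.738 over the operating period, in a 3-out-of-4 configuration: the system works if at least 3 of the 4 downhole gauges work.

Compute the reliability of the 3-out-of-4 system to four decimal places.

0.7179

R = Σ_{i=3}^{4} C(4,i) p^i (1−p)^{4−i} with p = 0.738
C(4,3)·0.738^3·0.262^1 = 0.421241
C(4,4)·0.738^4·0.262^0 = 0.296637
Sum = 0.7179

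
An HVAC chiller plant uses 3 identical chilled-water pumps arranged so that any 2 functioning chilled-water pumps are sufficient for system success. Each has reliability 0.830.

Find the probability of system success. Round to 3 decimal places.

R = Σ_{i=2}^{3} C(3,i) p^i (1−p)^{3−i} with p = 0.830
C(3,2)·0.830^2·0.170^1 = 0.35134
C(3,3)·0.830^3·0.170^0 = 0.57179
Sum = 0.923

0.923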